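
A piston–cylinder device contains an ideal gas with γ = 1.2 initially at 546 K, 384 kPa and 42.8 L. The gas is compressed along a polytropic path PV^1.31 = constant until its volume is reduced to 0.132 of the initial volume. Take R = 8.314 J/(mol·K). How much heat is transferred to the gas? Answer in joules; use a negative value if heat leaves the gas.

25500 J

n = P₁V₁/(RT₁) = 384×42.8/(8.314×546) = 3.62 mol.
Polytropic n=1.31: T₂ = T₁(V₁/V₂)^(n−1) = 546×(7.58)^0.31 = 1020 K; P₂ = P₁(V₁/V₂)^n = 5450 kPa.
W = (P₁V₁−P₂V₂)/(n−1) = (384×42.8−5450×5.65)/0.31 = -46300 J.
ΔU = nCvΔT = 3.62×41.6×(1020−546) = 71800 J.
Q = ΔU + W = 25500 J.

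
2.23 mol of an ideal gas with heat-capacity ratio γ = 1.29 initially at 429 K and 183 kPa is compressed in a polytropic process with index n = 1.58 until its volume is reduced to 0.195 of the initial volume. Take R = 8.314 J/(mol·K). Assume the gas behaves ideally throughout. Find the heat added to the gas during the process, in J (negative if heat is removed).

21700 J

V₁ = nRT₁/P₁ = 2.23×8.314×429/183 = 43.5 L.
Polytropic n=1.58: T₂ = T₁(V₁/V₂)^(n−1) = 429×(5.13)^0.58 = 1110 K; P₂ = P₁(V₁/V₂)^n = 2420 kPa.
W = (P₁V₁−P₂V₂)/(n−1) = (183×43.5−2420×8.48)/0.58 = -21700 J.
ΔU = nCvΔT = 2.23×28.7×(1110−429) = 43400 J.
Q = ΔU + W = 21700 J.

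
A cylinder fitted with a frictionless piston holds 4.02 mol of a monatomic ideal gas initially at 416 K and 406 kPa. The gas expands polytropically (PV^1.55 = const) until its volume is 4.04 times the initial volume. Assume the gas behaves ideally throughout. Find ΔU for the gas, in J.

-11200 J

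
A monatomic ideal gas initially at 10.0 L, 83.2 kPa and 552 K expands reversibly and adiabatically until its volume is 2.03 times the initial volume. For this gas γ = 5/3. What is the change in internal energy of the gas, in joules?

n = P₁V₁/(RT₁) = 83.2×10.0/(8.314×552) = 0.181 mol.
Adiabatic: TV^(γ−1) = const ⇒ T₂ = 552×(0.493)^0.667 = 344 K; PV^γ = const ⇒ P₂ = 25.6 kPa.
For an ideal gas ΔU = nCvΔT with Cv = (3/2)R = 12.5 J/(mol·K).
ΔU = 0.181×12.5×(344−552) = -470 J.

-470 J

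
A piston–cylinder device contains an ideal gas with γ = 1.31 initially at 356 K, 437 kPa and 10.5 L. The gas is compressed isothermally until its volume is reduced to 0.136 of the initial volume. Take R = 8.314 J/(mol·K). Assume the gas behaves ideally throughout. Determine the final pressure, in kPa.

Isothermal: T stays 356 K; PV = const ⇒ V₂ = 1.43 L, P₂ = 3210 kPa.

3210 kPa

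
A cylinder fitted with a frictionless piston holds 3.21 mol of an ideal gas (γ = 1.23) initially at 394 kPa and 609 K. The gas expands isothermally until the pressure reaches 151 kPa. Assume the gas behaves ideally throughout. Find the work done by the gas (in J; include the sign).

15600 J

V₁ = nRT₁/P₁ = 3.21×8.314×609/394 = 41.3 L.
Isothermal: T stays 609 K; PV = const ⇒ V₂ = 108 L, P₂ = 151 kPa.
W = nRT ln(V₂/V₁) = 3.21×8.314×609×ln(2.61) = 15600 J.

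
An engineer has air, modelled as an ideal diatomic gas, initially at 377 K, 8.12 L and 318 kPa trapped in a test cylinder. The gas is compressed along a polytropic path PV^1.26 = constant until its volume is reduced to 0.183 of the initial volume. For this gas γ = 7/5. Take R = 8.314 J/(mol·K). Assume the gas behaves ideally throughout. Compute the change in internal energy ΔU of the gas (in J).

3580 J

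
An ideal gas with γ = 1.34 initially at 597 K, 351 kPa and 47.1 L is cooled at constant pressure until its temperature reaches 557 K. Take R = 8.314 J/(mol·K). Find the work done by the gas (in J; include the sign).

n = P₁V₁/(RT₁) = 351×47.1/(8.314×597) = 3.33 mol.
Isobaric: P stays 351 kPa; V/T = const ⇒ T₂ = 557 K, V₂ = 43.9 L.
W = PΔV = 351×(43.9−47.1) kPa·L = -1110 J.

-1110 J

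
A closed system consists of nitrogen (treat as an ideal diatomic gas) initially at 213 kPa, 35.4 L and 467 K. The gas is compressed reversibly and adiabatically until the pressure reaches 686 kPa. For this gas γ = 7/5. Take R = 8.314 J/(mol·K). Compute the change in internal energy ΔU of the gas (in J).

n = P₁V₁/(RT₁) = 213×35.4/(8.314×467) = 1.94 mol.
Adiabatic: T₂/T₁ = (P₂/P₁)^((γ−1)/γ) ⇒ T₂ = 467×(3.22)^0.286 = 652 K; V₂ = 15.4 L.
For an ideal gas ΔU = nCvΔT with Cv = (5/2)R = 20.8 J/(mol·K).
ΔU = 1.94×20.8×(652−467) = 7480 J.

7480 J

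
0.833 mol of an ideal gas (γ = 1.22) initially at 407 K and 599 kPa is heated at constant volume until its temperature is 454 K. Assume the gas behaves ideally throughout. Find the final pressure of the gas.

V₁ = nRT₁/P₁ = 0.833×8.314×407/599 = 4.71 L.
Isochoric: V stays 4.71 L; P/T = const ⇒ T₂ = 454 K, P₂ = 668 kPa.

668 kPa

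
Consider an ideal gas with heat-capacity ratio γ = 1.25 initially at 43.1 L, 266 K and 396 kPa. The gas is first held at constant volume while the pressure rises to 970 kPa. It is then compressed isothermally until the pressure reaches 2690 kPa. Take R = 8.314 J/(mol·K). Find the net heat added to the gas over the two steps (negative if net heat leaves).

n = P₁V₁/(RT₁) = 396×43.1/(8.314×266) = 7.72 mol.
Step 1 — Isochoric: V stays 43.1 L; P/T = const ⇒ T₂ = 652 K, P₂ = 970 kPa.
W = 0 (no volume change).
ΔU = nCvΔT = 7.72×33.3×(652−266) = 99000 J.
Q = ΔU = 99000 J.
State after step 1: P = 970 kPa, V = 43.1 L, T = 652 K.
Step 2 — Isothermal: T stays 652 K; PV = const ⇒ V₂ = 15.5 L, P₂ = 2690 kPa.
ΔU = 0 (ideal gas, T constant).
W = nRT ln(V₂/V₁) = 7.72×8.314×652×ln(0.361) = -42600 J.
Q = ΔU + W = -42600 J.
Net over both steps: W = -42600 J, Q = 56300 J, ΔU = 99000 J.

56300 J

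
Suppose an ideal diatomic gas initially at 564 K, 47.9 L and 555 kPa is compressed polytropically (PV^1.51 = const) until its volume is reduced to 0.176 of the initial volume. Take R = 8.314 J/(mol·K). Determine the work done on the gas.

n = P₁V₁/(RT₁) = 555×47.9/(8.314×564) = 5.67 mol.
Polytropic n=1.51: T₂ = T₁(V₁/V₂)^(n−1) = 564×(5.68)^0.51 = 1370 K; P₂ = P₁(V₁/V₂)^n = 7650 kPa.
W = (P₁V₁−P₂V₂)/(n−1) = (555×47.9−7650×8.43)/0.51 = -74300 J.
Work done on the gas = −W_by = 74300 J.

74300 J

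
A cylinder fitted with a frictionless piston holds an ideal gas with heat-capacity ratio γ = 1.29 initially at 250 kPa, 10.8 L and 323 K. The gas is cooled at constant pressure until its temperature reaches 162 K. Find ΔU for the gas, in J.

n = P₁V₁/(RT₁) = 250×10.8/(8.314×323) = 1.01 mol.
Isobaric: P stays 250 kPa; V/T = const ⇒ T₂ = 162 K, V₂ = 5.42 L.
For an ideal gas ΔU = nCvΔT with Cv = R/(γ−1) = 28.7 J/(mol·K).
ΔU = 1.01×28.7×(162−323) = -4640 J.

-4640 J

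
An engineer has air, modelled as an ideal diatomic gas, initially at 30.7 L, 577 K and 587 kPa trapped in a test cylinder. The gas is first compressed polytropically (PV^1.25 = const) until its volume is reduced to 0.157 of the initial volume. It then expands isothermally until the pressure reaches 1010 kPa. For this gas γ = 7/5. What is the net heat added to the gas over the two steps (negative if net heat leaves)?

34800 J

n = P₁V₁/(RT₁) = 587×30.7/(8.314×577) = 3.76 mol.
Step 1 — Polytropic n=1.25: T₂ = T₁(V₁/V₂)^(n−1) = 577×(6.37)^0.25 = 917 K; P₂ = P₁(V₁/V₂)^n = 5940 kPa.
W = (P₁V₁−P₂V₂)/(n−1) = (587×30.7−5940×4.82)/0.25 = -42400 J.
ΔU = nCvΔT = 3.76×20.8×(917−577) = 26500 J.
Q = ΔU + W = -15900 J.
State after step 1: P = 5940 kPa, V = 4.82 L, T = 917 K.
Step 2 — Isothermal: T stays 917 K; PV = const ⇒ V₂ = 28.3 L, P₂ = 1010 kPa.
ΔU = 0 (ideal gas, T constant).
W = nRT ln(V₂/V₁) = 3.76×8.314×917×ln(5.88) = 50700 J.
Q = ΔU + W = 50700 J.
Net over both steps: W = 8290 J, Q = 34800 J, ΔU = 26500 J.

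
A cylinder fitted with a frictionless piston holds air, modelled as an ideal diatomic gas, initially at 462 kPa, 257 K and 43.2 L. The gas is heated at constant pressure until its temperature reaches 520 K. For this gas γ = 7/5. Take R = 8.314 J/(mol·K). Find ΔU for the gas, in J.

51100 J

n = P₁V₁/(RT₁) = 462×43.2/(8.314×257) = 9.34 mol.
Isobaric: P stays 462 kPa; V/T = const ⇒ T₂ = 520 K, V₂ = 87.4 L.
For an ideal gas ΔU = nCvΔT with Cv = (5/2)R = 20.8 J/(mol·K).
ΔU = 9.34×20.8×(520−257) = 51100 J.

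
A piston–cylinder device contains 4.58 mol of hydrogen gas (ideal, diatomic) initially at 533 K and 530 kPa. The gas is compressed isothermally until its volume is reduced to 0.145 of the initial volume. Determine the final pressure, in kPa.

3660 kPa

V₁ = nRT₁/P₁ = 4.58×8.314×533/530 = 38.3 L.
Isothermal: T stays 533 K; PV = const ⇒ V₂ = 5.55 L, P₂ = 3660 kPa.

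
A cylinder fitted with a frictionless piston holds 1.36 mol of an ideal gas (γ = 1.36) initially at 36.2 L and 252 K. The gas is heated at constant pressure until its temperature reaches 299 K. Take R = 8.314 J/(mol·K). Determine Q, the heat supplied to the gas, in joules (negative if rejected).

P₁ = nRT₁/V₁ = 1.36×8.314×252/36.2 = 78.7 kPa.
Isobaric: P stays 78.7 kPa; V/T = const ⇒ T₂ = 299 K, V₂ = 43.0 L.
W = PΔV = 78.7×(43.0−36.2) kPa·L = 531 J.
ΔU = nCvΔT = 1.36×23.1×(299−252) = 1480 J.
Q = ΔU + W = nCpΔT = 2010 J.

2010 J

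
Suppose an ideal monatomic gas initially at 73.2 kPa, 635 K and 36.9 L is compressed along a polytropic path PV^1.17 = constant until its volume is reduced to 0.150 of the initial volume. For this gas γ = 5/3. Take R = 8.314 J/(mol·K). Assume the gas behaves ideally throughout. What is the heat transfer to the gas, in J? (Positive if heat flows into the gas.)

-4510 J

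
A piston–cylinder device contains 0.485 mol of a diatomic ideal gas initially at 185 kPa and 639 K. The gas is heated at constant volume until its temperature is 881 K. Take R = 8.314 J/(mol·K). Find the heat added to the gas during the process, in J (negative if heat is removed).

2440 J

V₁ = nRT₁/P₁ = 0.485×8.314×639/185 = 13.9 L.
Isochoric: V stays 13.9 L; P/T = const ⇒ T₂ = 881 K, P₂ = 255 kPa.
W = 0 (no volume change).
ΔU = nCvΔT = 0.485×20.8×(881−639) = 2440 J.
Q = ΔU = 2440 J.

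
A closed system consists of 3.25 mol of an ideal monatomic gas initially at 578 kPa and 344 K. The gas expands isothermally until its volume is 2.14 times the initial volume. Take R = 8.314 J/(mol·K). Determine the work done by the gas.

7070 J

V₁ = nRT₁/P₁ = 3.25×8.314×344/578 = 16.1 L.
Isothermal: T stays 344 K; PV = const ⇒ V₂ = 34.4 L, P₂ = 270 kPa.
W = nRT ln(V₂/V₁) = 3.25×8.314×344×ln(2.14) = 7070 J.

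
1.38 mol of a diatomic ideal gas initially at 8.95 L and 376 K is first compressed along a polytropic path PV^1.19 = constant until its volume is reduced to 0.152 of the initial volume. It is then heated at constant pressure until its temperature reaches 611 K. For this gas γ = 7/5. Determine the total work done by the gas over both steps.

-8930 J

P₁ = nRT₁/V₁ = 1.38×8.314×376/8.95 = 482 kPa.
Step 1 — Polytropic n=1.19: T₂ = T₁(V₁/V₂)^(n−1) = 376×(6.58)^0.19 = 538 K; P₂ = P₁(V₁/V₂)^n = 4540 kPa.
W = (P₁V₁−P₂V₂)/(n−1) = (482×8.95−4540×1.36)/0.19 = -9770 J.
ΔU = nCvΔT = 1.38×20.8×(538−376) = 4640 J.
Q = ΔU + W = -5130 J.
State after step 1: P = 4540 kPa, V = 1.36 L, T = 538 K.
Step 2 — Isobaric: P stays 4540 kPa; V/T = const ⇒ T₂ = 611 K, V₂ = 1.55 L.
W = PΔV = 4540×(1.55−1.36) kPa·L = 840 J.
ΔU = nCvΔT = 1.38×20.8×(611−538) = 2100 J.
Q = ΔU + W = nCpΔT = 2940 J.
Net over both steps: W = -8930 J, Q = -2190 J, ΔU = 6740 J.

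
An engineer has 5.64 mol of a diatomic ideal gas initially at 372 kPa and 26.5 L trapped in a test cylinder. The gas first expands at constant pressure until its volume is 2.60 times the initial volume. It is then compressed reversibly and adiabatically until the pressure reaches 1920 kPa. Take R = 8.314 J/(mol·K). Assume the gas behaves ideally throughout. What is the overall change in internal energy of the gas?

77800 J

T₁ = P₁V₁/(nR) = 372×26.5/(5.64×8.314) = 210 K.
Step 1 — Isobaric: P stays 372 kPa; V/T = const ⇒ T₂ = 547 K, V₂ = 68.9 L.
W = PΔV = 372×(68.9−26.5) kPa·L = 15800 J.
ΔU = nCvΔT = 5.64×20.8×(547−210) = 39400 J.
Q = ΔU + W = nCpΔT = 55200 J.
State after step 1: P = 372 kPa, V = 68.9 L, T = 547 K.
Step 2 — Adiabatic: T₂/T₁ = (P₂/P₁)^((γ−1)/γ) ⇒ T₂ = 547×(5.16)^0.286 = 874 K; V₂ = 21.3 L.
ΔU = nCvΔT = 5.64×20.8×(874−547) = 38300 J.
Q = 0 for an adiabatic process, so W = −ΔU = -38300 J.
Net over both steps: W = -22600 J, Q = 55200 J, ΔU = 77800 J.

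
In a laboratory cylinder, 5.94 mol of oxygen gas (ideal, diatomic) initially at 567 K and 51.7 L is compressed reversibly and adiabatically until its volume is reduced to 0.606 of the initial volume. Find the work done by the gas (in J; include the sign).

P₁ = nRT₁/V₁ = 5.94×8.314×567/51.7 = 542 kPa.
Adiabatic: TV^(γ−1) = const ⇒ T₂ = 567×(1.65)^0.400 = 693 K; PV^γ = const ⇒ P₂ = 1090 kPa.
ΔU = nCvΔT = 5.94×20.8×(693−567) = 15500 J.
Q = 0 for an adiabatic process, so W = −ΔU = -15500 J.

-15500 J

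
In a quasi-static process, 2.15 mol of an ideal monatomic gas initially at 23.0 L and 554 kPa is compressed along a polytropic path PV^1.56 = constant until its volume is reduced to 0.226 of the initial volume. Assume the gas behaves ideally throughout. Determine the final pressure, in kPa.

5640 kPa

T₁ = P₁V₁/(nR) = 554×23.0/(2.15×8.314) = 713 K.
Polytropic n=1.56: T₂ = T₁(V₁/V₂)^(n−1) = 713×(4.42)^0.56 = 1640 K; P₂ = P₁(V₁/V₂)^n = 5640 kPa.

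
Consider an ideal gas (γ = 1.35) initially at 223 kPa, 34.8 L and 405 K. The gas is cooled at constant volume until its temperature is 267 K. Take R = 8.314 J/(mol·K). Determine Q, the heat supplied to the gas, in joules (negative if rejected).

n = P₁V₁/(RT₁) = 223×34.8/(8.314×405) = 2.30 mol.
Isochoric: V stays 34.8 L; P/T = const ⇒ T₂ = 267 K, P₂ = 147 kPa.
W = 0 (no volume change).
ΔU = nCvΔT = 2.30×23.8×(267−405) = -7560 J.
Q = ΔU = -7560 J.

-7560 J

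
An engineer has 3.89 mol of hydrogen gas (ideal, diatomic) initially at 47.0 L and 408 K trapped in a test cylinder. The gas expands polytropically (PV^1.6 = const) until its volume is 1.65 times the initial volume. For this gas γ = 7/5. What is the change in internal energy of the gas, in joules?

P₁ = nRT₁/V₁ = 3.89×8.314×408/47.0 = 281 kPa.
Polytropic n=1.6: T₂ = T₁(V₁/V₂)^(n−1) = 408×(0.606)^0.60 = 302 K; P₂ = P₁(V₁/V₂)^n = 126 kPa.
For an ideal gas ΔU = nCvΔT with Cv = (5/2)R = 20.8 J/(mol·K).
ΔU = 3.89×20.8×(302−408) = -8560 J.

-8560 J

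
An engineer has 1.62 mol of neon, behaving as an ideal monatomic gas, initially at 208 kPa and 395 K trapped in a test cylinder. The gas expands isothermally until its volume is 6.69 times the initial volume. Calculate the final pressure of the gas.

31.1 kPa

V₁ = nRT₁/P₁ = 1.62×8.314×395/208 = 25.6 L.
Isothermal: T stays 395 K; PV = const ⇒ V₂ = 171 L, P₂ = 31.1 kPa.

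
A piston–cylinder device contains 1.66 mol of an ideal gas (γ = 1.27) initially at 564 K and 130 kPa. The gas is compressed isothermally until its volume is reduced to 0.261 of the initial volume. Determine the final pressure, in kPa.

V₁ = nRT₁/P₁ = 1.66×8.314×564/130 = 59.9 L.
Isothermal: T stays 564 K; PV = const ⇒ V₂ = 15.6 L, P₂ = 498 kPa.

498 kPa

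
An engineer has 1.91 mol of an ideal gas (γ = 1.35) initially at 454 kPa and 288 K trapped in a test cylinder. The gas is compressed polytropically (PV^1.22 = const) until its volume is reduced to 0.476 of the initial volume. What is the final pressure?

1120 kPa

V₁ = nRT₁/P₁ = 1.91×8.314×288/454 = 10.1 L.
Polytropic n=1.22: T₂ = T₁(V₁/V₂)^(n−1) = 288×(2.10)^0.22 = 339 K; P₂ = P₁(V₁/V₂)^n = 1120 kPa.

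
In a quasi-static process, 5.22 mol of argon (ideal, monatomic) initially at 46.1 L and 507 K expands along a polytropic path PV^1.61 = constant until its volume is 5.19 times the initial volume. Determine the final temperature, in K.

P₁ = nRT₁/V₁ = 5.22×8.314×507/46.1 = 477 kPa.
Polytropic n=1.61: T₂ = T₁(V₁/V₂)^(n−1) = 507×(0.193)^0.61 = 186 K; P₂ = P₁(V₁/V₂)^n = 33.7 kPa.

186 K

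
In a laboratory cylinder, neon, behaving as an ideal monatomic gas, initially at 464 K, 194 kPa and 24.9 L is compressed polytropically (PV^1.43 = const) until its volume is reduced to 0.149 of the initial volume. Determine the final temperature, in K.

Polytropic n=1.43: T₂ = T₁(V₁/V₂)^(n−1) = 464×(6.71)^0.43 = 1050 K; P₂ = P₁(V₁/V₂)^n = 2950 kPa.

1050 K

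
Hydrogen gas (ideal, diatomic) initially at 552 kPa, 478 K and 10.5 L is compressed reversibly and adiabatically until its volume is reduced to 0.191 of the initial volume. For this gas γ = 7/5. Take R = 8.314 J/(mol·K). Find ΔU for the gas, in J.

n = P₁V₁/(RT₁) = 552×10.5/(8.314×478) = 1.46 mol.
Adiabatic: TV^(γ−1) = const ⇒ T₂ = 478×(5.24)^0.400 = 927 K; PV^γ = const ⇒ P₂ = 5600 kPa.
For an ideal gas ΔU = nCvΔT with Cv = (5/2)R = 20.8 J/(mol·K).
ΔU = 1.46×20.8×(927−478) = 13600 J.

13600 J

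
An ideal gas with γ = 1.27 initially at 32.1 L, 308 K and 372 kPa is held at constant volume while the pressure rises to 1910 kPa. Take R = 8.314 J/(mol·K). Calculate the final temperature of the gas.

Isochoric: V stays 32.1 L; P/T = const ⇒ T₂ = 1580 K, P₂ = 1910 kPa.

1580 K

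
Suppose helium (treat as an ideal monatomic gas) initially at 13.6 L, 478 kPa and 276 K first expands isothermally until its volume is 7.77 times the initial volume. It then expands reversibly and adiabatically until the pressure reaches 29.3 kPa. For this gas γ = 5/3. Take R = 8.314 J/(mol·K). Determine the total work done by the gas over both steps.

15800 J

n = P₁V₁/(RT₁) = 478×13.6/(8.314×276) = 2.83 mol.
Step 1 — Isothermal: T stays 276 K; PV = const ⇒ V₂ = 106 L, P₂ = 61.5 kPa.
ΔU = 0 (ideal gas, T constant).
W = nRT ln(V₂/V₁) = 2.83×8.314×276×ln(7.77) = 13300 J.
Q = ΔU + W = 13300 J.
State after step 1: P = 61.5 kPa, V = 106 L, T = 276 K.
Step 2 — Adiabatic: T₂/T₁ = (P₂/P₁)^((γ−1)/γ) ⇒ T₂ = 276×(0.476)^0.400 = 205 K; V₂ = 165 L.
ΔU = nCvΔT = 2.83×12.5×(205−276) = -2500 J.
Q = 0 for an adiabatic process, so W = −ΔU = 2500 J.
Net over both steps: W = 15800 J, Q = 13300 J, ΔU = -2500 J.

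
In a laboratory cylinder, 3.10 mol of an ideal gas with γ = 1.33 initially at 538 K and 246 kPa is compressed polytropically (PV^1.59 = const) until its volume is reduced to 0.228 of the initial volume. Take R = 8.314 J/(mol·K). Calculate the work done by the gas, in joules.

-32700 J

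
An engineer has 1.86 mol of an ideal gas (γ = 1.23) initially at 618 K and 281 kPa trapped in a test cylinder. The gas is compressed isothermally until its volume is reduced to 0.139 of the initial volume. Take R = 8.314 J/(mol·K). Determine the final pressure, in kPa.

2020 kPa

V₁ = nRT₁/P₁ = 1.86×8.314×618/281 = 34.0 L.
Isothermal: T stays 618 K; PV = const ⇒ V₂ = 4.73 L, P₂ = 2020 kPa.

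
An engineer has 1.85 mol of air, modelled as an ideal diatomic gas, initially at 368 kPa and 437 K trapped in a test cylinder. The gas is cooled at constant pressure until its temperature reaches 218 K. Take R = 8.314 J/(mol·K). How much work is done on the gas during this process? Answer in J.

3370 J

V₁ = nRT₁/P₁ = 1.85×8.314×437/368 = 18.3 L.
Isobaric: P stays 368 kPa; V/T = const ⇒ T₂ = 218 K, V₂ = 9.11 L.
W = PΔV = 368×(9.11−18.3) kPa·L = -3370 J.
Work done on the gas = −W_by = 3370 J.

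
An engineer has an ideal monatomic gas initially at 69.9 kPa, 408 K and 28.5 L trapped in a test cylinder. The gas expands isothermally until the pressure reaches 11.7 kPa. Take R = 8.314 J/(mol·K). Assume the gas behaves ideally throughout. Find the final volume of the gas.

Isothermal: T stays 408 K; PV = const ⇒ V₂ = 170 L, P₂ = 11.7 kPa.

170 L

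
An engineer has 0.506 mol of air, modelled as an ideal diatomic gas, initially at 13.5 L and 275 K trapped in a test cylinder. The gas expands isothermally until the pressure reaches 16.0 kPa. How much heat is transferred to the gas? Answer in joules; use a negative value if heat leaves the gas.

1940 J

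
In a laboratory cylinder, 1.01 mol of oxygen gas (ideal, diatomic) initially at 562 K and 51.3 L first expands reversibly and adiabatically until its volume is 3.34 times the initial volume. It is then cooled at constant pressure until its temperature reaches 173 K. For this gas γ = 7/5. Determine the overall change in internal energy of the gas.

-8170 J

P₁ = nRT₁/V₁ = 1.01×8.314×562/51.3 = 92.0 kPa.
Step 1 — Adiabatic: TV^(γ−1) = const ⇒ T₂ = 562×(0.299)^0.400 = 347 K; PV^γ = const ⇒ P₂ = 17.0 kPa.
ΔU = nCvΔT = 1.01×20.8×(347−562) = -4520 J.
Q = 0 for an adiabatic process, so W = −ΔU = 4520 J.
State after step 1: P = 17.0 kPa, V = 171 L, T = 347 K.
Step 2 — Isobaric: P stays 17.0 kPa; V/T = const ⇒ T₂ = 173 K, V₂ = 85.4 L.
W = PΔV = 17.0×(85.4−171) kPa·L = -1460 J.
ΔU = nCvΔT = 1.01×20.8×(173−347) = -3650 J.
Q = ΔU + W = nCpΔT = -5110 J.
Net over both steps: W = 3050 J, Q = -5110 J, ΔU = -8170 J.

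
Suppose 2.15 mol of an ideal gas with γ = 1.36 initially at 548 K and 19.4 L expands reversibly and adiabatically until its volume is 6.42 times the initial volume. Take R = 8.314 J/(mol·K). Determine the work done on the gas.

P₁ = nRT₁/V₁ = 2.15×8.314×548/19.4 = 505 kPa.
Adiabatic: TV^(γ−1) = const ⇒ T₂ = 548×(0.156)^0.360 = 281 K; PV^γ = const ⇒ P₂ = 40.3 kPa.
ΔU = nCvΔT = 2.15×23.1×(281−548) = -13300 J.
Q = 0 for an adiabatic process, so W = −ΔU = 13300 J.
Work done on the gas = −W_by = -13300 J.

-13300 J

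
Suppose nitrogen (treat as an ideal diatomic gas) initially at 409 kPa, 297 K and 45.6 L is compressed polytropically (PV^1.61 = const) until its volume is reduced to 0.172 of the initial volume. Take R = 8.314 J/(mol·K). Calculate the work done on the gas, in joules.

58900 J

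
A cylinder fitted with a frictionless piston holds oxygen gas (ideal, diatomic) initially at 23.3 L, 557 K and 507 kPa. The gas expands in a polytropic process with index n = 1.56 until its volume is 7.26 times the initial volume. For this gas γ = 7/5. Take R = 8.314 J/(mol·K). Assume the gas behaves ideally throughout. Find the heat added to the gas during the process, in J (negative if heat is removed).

n = P₁V₁/(RT₁) = 507×23.3/(8.314×557) = 2.55 mol.
Polytropic n=1.56: T₂ = T₁(V₁/V₂)^(n−1) = 557×(0.138)^0.56 = 184 K; P₂ = P₁(V₁/V₂)^n = 23.0 kPa.
W = (P₁V₁−P₂V₂)/(n−1) = (507×23.3−23.0×169)/0.56 = 14100 J.
ΔU = nCvΔT = 2.55×20.8×(184−557) = -19800 J.
Q = ΔU + W = -5660 J.

-5660 J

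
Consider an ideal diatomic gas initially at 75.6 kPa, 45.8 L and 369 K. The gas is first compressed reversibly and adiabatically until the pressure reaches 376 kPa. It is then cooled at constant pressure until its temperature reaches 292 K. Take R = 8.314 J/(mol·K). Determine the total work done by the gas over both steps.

n = P₁V₁/(RT₁) = 75.6×45.8/(8.314×369) = 1.13 mol.
Step 1 — Adiabatic: T₂/T₁ = (P₂/P₁)^((γ−1)/γ) ⇒ T₂ = 369×(4.97)^0.286 = 584 K; V₂ = 14.6 L.
ΔU = nCvΔT = 1.13×20.8×(584−369) = 5030 J.
Q = 0 for an adiabatic process, so W = −ΔU = -5030 J.
State after step 1: P = 376 kPa, V = 14.6 L, T = 584 K.
Step 2 — Isobaric: P stays 376 kPa; V/T = const ⇒ T₂ = 292 K, V₂ = 7.29 L.
W = PΔV = 376×(7.29−14.6) kPa·L = -2740 J.
ΔU = nCvΔT = 1.13×20.8×(292−584) = -6840 J.
Q = ΔU + W = nCpΔT = -9570 J.
Net over both steps: W = -7770 J, Q = -9570 J, ΔU = -1810 J.

-7770 J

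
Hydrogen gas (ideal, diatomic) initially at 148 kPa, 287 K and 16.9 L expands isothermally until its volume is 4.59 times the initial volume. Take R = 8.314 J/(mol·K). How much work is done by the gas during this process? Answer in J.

3810 J

n = P₁V₁/(RT₁) = 148×16.9/(8.314×287) = 1.05 mol.
Isothermal: T stays 287 K; PV = const ⇒ V₂ = 77.6 L, P₂ = 32.2 kPa.
W = nRT ln(V₂/V₁) = 1.05×8.314×287×ln(4.59) = 3810 J.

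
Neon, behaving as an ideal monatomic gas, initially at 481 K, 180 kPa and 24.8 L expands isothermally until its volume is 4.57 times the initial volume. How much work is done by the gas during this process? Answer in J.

6780 J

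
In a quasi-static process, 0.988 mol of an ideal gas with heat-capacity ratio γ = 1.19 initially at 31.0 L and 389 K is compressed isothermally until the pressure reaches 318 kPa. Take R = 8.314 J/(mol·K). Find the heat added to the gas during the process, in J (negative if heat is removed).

P₁ = nRT₁/V₁ = 0.988×8.314×389/31.0 = 103 kPa.
Isothermal: T stays 389 K; PV = const ⇒ V₂ = 10.0 L, P₂ = 318 kPa.
ΔU = 0 (ideal gas, T constant).
W = nRT ln(V₂/V₁) = 0.988×8.314×389×ln(0.324) = -3600 J.
Q = ΔU + W = -3600 J.

-3600 J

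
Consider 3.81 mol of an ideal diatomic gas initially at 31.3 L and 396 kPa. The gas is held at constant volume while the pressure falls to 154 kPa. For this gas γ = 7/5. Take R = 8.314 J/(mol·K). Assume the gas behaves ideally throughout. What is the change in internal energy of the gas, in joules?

T₁ = P₁V₁/(nR) = 396×31.3/(3.81×8.314) = 391 K.
Isochoric: V stays 31.3 L; P/T = const ⇒ T₂ = 152 K, P₂ = 154 kPa.
For an ideal gas ΔU = nCvΔT with Cv = (5/2)R = 20.8 J/(mol·K).
ΔU = 3.81×20.8×(152−391) = -18900 J.

-18900 J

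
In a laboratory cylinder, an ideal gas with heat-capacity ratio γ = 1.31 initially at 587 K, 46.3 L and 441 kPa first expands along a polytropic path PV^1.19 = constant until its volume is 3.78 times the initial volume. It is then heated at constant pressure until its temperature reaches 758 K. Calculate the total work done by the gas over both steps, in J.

n = P₁V₁/(RT₁) = 441×46.3/(8.314×587) = 4.18 mol.
Step 1 — Polytropic n=1.19: T₂ = T₁(V₁/V₂)^(n−1) = 587×(0.265)^0.19 = 456 K; P₂ = P₁(V₁/V₂)^n = 90.6 kPa.
W = (P₁V₁−P₂V₂)/(n−1) = (441×46.3−90.6×175)/0.19 = 24000 J.
ΔU = nCvΔT = 4.18×26.8×(456−587) = -14700 J.
Q = ΔU + W = 9290 J.
State after step 1: P = 90.6 kPa, V = 175 L, T = 456 K.
Step 2 — Isobaric: P stays 90.6 kPa; V/T = const ⇒ T₂ = 758 K, V₂ = 291 L.
W = PΔV = 90.6×(291−175) kPa·L = 10500 J.
ΔU = nCvΔT = 4.18×26.8×(758−456) = 33900 J.
Q = ΔU + W = nCpΔT = 44400 J.
Net over both steps: W = 34500 J, Q = 53700 J, ΔU = 19200 J.

34500 J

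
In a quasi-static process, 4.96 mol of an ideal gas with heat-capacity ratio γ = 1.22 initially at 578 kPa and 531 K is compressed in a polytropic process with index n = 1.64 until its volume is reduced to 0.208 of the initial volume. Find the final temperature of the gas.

1450 K

V₁ = nRT₁/P₁ = 4.96×8.314×531/578 = 37.9 L.
Polytropic n=1.64: T₂ = T₁(V₁/V₂)^(n−1) = 531×(4.81)^0.64 = 1450 K; P₂ = P₁(V₁/V₂)^n = 7590 kPa.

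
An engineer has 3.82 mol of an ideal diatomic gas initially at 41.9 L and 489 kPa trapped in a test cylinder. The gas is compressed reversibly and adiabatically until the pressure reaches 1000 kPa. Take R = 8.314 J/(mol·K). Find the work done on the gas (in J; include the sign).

T₁ = P₁V₁/(nR) = 489×41.9/(3.82×8.314) = 645 K.
Adiabatic: T₂/T₁ = (P₂/P₁)^((γ−1)/γ) ⇒ T₂ = 645×(2.04)^0.286 = 791 K; V₂ = 25.1 L.
ΔU = nCvΔT = 3.82×20.8×(791−645) = 11600 J.
Q = 0 for an adiabatic process, so W = −ΔU = -11600 J.
Work done on the gas = −W_by = 11600 J.

11600 J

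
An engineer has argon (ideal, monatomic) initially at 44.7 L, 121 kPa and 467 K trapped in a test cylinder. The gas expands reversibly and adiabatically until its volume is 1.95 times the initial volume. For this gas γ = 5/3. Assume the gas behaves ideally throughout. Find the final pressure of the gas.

39.8 kPa

Adiabatic: TV^(γ−1) = const ⇒ T₂ = 467×(0.513)^0.667 = 299 K; PV^γ = const ⇒ P₂ = 39.8 kPa.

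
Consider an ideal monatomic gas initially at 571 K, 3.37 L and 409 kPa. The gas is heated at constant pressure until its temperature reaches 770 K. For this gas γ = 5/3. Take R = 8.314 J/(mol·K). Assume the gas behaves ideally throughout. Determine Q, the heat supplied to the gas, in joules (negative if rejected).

n = P₁V₁/(RT₁) = 409×3.37/(8.314×571) = 0.290 mol.
Isobaric: P stays 409 kPa; V/T = const ⇒ T₂ = 770 K, V₂ = 4.54 L.
W = PΔV = 409×(4.54−3.37) kPa·L = 480 J.
ΔU = nCvΔT = 0.290×12.5×(770−571) = 721 J.
Q = ΔU + W = nCpΔT = 1200 J.

1200 J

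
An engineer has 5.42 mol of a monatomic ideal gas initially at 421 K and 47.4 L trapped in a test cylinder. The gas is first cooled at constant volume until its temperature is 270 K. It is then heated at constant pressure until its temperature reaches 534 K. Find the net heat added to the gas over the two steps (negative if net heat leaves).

P₁ = nRT₁/V₁ = 5.42×8.314×421/47.4 = 400 kPa.
Step 1 — Isochoric: V stays 47.4 L; P/T = const ⇒ T₂ = 270 K, P₂ = 257 kPa.
W = 0 (no volume change).
ΔU = nCvΔT = 5.42×12.5×(270−421) = -10200 J.
Q = ΔU = -10200 J.
State after step 1: P = 257 kPa, V = 47.4 L, T = 270 K.
Step 2 — Isobaric: P stays 257 kPa; V/T = const ⇒ T₂ = 534 K, V₂ = 93.7 L.
W = PΔV = 257×(93.7−47.4) kPa·L = 11900 J.
ΔU = nCvΔT = 5.42×12.5×(534−270) = 17800 J.
Q = ΔU + W = nCpΔT = 29700 J.
Net over both steps: W = 11900 J, Q = 19500 J, ΔU = 7640 J.

19500 J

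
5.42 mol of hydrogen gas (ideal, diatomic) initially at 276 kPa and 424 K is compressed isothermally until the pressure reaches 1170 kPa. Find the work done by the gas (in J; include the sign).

-27600 J

V₁ = nRT₁/P₁ = 5.42×8.314×424/276 = 69.2 L.
Isothermal: T stays 424 K; PV = const ⇒ V₂ = 16.3 L, P₂ = 1170 kPa.
W = nRT ln(V₂/V₁) = 5.42×8.314×424×ln(0.236) = -27600 J.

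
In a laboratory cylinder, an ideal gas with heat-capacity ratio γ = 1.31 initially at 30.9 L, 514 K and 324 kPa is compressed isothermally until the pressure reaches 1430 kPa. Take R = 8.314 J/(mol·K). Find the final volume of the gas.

Isothermal: T stays 514 K; PV = const ⇒ V₂ = 7.00 L, P₂ = 1430 kPa.

7.00 L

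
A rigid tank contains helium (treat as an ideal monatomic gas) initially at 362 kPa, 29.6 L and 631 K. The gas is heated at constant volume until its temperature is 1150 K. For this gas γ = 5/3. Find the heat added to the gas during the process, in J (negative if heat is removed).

13200 J

n = P₁V₁/(RT₁) = 362×29.6/(8.314×631) = 2.04 mol.
Isochoric: V stays 29.6 L; P/T = const ⇒ T₂ = 1150 K, P₂ = 660 kPa.
W = 0 (no volume change).
ΔU = nCvΔT = 2.04×12.5×(1150−631) = 13200 J.
Q = ΔU = 13200 J.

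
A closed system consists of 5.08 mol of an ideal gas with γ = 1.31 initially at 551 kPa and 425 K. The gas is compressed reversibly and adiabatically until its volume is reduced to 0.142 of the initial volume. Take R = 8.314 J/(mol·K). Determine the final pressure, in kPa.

7110 kPa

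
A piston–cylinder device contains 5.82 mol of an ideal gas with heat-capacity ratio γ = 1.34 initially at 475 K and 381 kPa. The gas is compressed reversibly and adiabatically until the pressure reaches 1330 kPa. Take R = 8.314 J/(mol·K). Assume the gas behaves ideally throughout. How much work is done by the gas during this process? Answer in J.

-25200 J

V₁ = nRT₁/P₁ = 5.82×8.314×475/381 = 60.3 L.
Adiabatic: T₂/T₁ = (P₂/P₁)^((γ−1)/γ) ⇒ T₂ = 475×(3.49)^0.254 = 652 K; V₂ = 23.7 L.
ΔU = nCvΔT = 5.82×24.5×(652−475) = 25200 J.
Q = 0 for an adiabatic process, so W = −ΔU = -25200 J.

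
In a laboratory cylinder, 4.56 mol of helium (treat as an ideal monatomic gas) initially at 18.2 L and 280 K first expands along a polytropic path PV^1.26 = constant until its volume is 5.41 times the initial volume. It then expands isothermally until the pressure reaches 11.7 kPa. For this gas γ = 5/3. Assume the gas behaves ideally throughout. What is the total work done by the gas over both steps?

P₁ = nRT₁/V₁ = 4.56×8.314×280/18.2 = 583 kPa.
Step 1 — Polytropic n=1.26: T₂ = T₁(V₁/V₂)^(n−1) = 280×(0.185)^0.26 = 181 K; P₂ = P₁(V₁/V₂)^n = 69.5 kPa.
W = (P₁V₁−P₂V₂)/(n−1) = (583×18.2−69.5×98.5)/0.26 = 14500 J.
ΔU = nCvΔT = 4.56×12.5×(181−280) = -5660 J.
Q = ΔU + W = 8850 J.
State after step 1: P = 69.5 kPa, V = 98.5 L, T = 181 K.
Step 2 — Isothermal: T stays 181 K; PV = const ⇒ V₂ = 585 L, P₂ = 11.7 kPa.
ΔU = 0 (ideal gas, T constant).
W = nRT ln(V₂/V₁) = 4.56×8.314×181×ln(5.94) = 12200 J.
Q = ΔU + W = 12200 J.
Net over both steps: W = 26700 J, Q = 21000 J, ΔU = -5660 J.

26700 J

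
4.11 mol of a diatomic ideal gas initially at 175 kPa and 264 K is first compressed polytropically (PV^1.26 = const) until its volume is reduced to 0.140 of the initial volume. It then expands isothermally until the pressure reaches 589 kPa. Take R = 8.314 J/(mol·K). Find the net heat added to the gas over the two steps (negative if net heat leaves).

10900 J

V₁ = nRT₁/P₁ = 4.11×8.314×264/175 = 51.5 L.
Step 1 — Polytropic n=1.26: T₂ = T₁(V₁/V₂)^(n−1) = 264×(7.14)^0.26 = 440 K; P₂ = P₁(V₁/V₂)^n = 2080 kPa.
W = (P₁V₁−P₂V₂)/(n−1) = (175×51.5−2080×7.22)/0.26 = -23200 J.
ΔU = nCvΔT = 4.11×20.8×(440−264) = 15000 J.
Q = ΔU + W = -8100 J.
State after step 1: P = 2080 kPa, V = 7.22 L, T = 440 K.
Step 2 — Isothermal: T stays 440 K; PV = const ⇒ V₂ = 25.5 L, P₂ = 589 kPa.
ΔU = 0 (ideal gas, T constant).
W = nRT ln(V₂/V₁) = 4.11×8.314×440×ln(3.54) = 19000 J.
Q = ΔU + W = 19000 J.
Net over both steps: W = -4150 J, Q = 10900 J, ΔU = 15000 J.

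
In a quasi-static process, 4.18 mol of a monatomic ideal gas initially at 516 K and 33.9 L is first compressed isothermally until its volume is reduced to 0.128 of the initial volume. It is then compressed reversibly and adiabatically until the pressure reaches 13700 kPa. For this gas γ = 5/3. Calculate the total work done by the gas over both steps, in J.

-53400 J

P₁ = nRT₁/V₁ = 4.18×8.314×516/33.9 = 529 kPa.
Step 1 — Isothermal: T stays 516 K; PV = const ⇒ V₂ = 4.34 L, P₂ = 4130 kPa.
ΔU = 0 (ideal gas, T constant).
W = nRT ln(V₂/V₁) = 4.18×8.314×516×ln(0.128) = -36900 J.
Q = ΔU + W = -36900 J.
State after step 1: P = 4130 kPa, V = 4.34 L, T = 516 K.
Step 2 — Adiabatic: T₂/T₁ = (P₂/P₁)^((γ−1)/γ) ⇒ T₂ = 516×(3.32)^0.400 = 833 K; V₂ = 2.11 L.
ΔU = nCvΔT = 4.18×12.5×(833−516) = 16500 J.
Q = 0 for an adiabatic process, so W = −ΔU = -16500 J.
Net over both steps: W = -53400 J, Q = -36900 J, ΔU = 16500 J.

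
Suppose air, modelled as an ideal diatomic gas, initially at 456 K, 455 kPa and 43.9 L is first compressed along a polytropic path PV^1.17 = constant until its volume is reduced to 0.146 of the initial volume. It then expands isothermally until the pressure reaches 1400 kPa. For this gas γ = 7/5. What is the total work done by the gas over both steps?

-14200 J

n = P₁V₁/(RT₁) = 455×43.9/(8.314×456) = 5.27 mol.
Step 1 — Polytropic n=1.17: T₂ = T₁(V₁/V₂)^(n−1) = 456×(6.85)^0.17 = 632 K; P₂ = P₁(V₁/V₂)^n = 4320 kPa.
W = (P₁V₁−P₂V₂)/(n−1) = (455×43.9−4320×6.41)/0.17 = -45500 J.
ΔU = nCvΔT = 5.27×20.8×(632−456) = 19300 J.
Q = ΔU + W = -26100 J.
State after step 1: P = 4320 kPa, V = 6.41 L, T = 632 K.
Step 2 — Isothermal: T stays 632 K; PV = const ⇒ V₂ = 19.8 L, P₂ = 1400 kPa.
ΔU = 0 (ideal gas, T constant).
W = nRT ln(V₂/V₁) = 5.27×8.314×632×ln(3.09) = 31200 J.
Q = ΔU + W = 31200 J.
Net over both steps: W = -14200 J, Q = 5090 J, ΔU = 19300 J.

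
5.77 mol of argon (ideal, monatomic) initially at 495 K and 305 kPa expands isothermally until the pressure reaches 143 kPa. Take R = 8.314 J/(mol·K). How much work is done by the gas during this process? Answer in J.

18000 J

V₁ = nRT₁/P₁ = 5.77×8.314×495/305 = 77.9 L.
Isothermal: T stays 495 K; PV = const ⇒ V₂ = 166 L, P₂ = 143 kPa.
W = nRT ln(V₂/V₁) = 5.77×8.314×495×ln(2.13) = 18000 J.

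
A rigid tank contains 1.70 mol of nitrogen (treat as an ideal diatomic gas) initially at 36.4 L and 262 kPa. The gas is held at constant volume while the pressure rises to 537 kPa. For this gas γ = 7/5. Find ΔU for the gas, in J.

25000 J

T₁ = P₁V₁/(nR) = 262×36.4/(1.70×8.314) = 675 K.
Isochoric: V stays 36.4 L; P/T = const ⇒ T₂ = 1380 K, P₂ = 537 kPa.
For an ideal gas ΔU = nCvΔT with Cv = (5/2)R = 20.8 J/(mol·K).
ΔU = 1.70×20.8×(1380−675) = 25000 J.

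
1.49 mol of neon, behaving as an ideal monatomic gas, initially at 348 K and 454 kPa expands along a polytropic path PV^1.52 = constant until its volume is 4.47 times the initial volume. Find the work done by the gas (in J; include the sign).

V₁ = nRT₁/P₁ = 1.49×8.314×348/454 = 9.50 L.
Polytropic n=1.52: T₂ = T₁(V₁/V₂)^(n−1) = 348×(0.224)^0.52 = 160 K; P₂ = P₁(V₁/V₂)^n = 46.6 kPa.
W = (P₁V₁−P₂V₂)/(n−1) = (454×9.50−46.6×42.4)/0.52 = 4480 J.

4480 J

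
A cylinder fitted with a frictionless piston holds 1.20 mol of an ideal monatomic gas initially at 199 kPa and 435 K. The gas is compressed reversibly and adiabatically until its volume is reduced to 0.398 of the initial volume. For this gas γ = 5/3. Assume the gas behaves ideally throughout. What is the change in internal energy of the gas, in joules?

V₁ = nRT₁/P₁ = 1.20×8.314×435/199 = 21.8 L.
Adiabatic: TV^(γ−1) = const ⇒ T₂ = 435×(2.51)^0.667 = 804 K; PV^γ = const ⇒ P₂ = 924 kPa.
For an ideal gas ΔU = nCvΔT with Cv = (3/2)R = 12.5 J/(mol·K).
ΔU = 1.20×12.5×(804−435) = 5520 J.

5520 J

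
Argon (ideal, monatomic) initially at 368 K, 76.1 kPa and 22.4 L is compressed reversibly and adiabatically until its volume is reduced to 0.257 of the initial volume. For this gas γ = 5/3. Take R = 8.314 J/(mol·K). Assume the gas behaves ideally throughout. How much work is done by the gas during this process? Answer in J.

-3770 J

n = P₁V₁/(RT₁) = 76.1×22.4/(8.314×368) = 0.557 mol.
Adiabatic: TV^(γ−1) = const ⇒ T₂ = 368×(3.89)^0.667 = 910 K; PV^γ = const ⇒ P₂ = 733 kPa.
ΔU = nCvΔT = 0.557×12.5×(910−368) = 3770 J.
Q = 0 for an adiabatic process, so W = −ΔU = -3770 J.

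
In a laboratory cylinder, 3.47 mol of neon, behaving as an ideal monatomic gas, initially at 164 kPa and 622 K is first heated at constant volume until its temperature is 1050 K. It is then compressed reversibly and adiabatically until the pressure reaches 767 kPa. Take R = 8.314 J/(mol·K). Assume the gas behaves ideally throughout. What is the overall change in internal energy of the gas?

V₁ = nRT₁/P₁ = 3.47×8.314×622/164 = 109 L.
Step 1 — Isochoric: V stays 109 L; P/T = const ⇒ T₂ = 1050 K, P₂ = 277 kPa.
W = 0 (no volume change).
ΔU = nCvΔT = 3.47×12.5×(1050−622) = 18500 J.
Q = ΔU = 18500 J.
State after step 1: P = 277 kPa, V = 109 L, T = 1050 K.
Step 2 — Adiabatic: T₂/T₁ = (P₂/P₁)^((γ−1)/γ) ⇒ T₂ = 1050×(2.77)^0.400 = 1580 K; V₂ = 59.4 L.
ΔU = nCvΔT = 3.47×12.5×(1580−1050) = 22900 J.
Q = 0 for an adiabatic process, so W = −ΔU = -22900 J.
Net over both steps: W = -22900 J, Q = 18500 J, ΔU = 41400 J.

41400 J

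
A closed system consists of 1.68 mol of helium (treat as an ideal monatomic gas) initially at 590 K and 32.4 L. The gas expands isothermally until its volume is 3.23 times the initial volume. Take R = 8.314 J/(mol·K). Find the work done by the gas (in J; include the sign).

9660 J

P₁ = nRT₁/V₁ = 1.68×8.314×590/32.4 = 254 kPa.
Isothermal: T stays 590 K; PV = const ⇒ V₂ = 105 L, P₂ = 78.7 kPa.
W = nRT ln(V₂/V₁) = 1.68×8.314×590×ln(3.23) = 9660 J.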